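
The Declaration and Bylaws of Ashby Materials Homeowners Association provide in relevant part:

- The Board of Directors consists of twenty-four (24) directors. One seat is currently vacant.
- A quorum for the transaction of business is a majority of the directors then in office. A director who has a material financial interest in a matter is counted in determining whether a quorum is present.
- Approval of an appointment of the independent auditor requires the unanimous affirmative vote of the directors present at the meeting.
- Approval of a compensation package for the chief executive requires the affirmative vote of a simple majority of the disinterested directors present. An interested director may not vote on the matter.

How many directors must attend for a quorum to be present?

A majority of 23 is 12.

12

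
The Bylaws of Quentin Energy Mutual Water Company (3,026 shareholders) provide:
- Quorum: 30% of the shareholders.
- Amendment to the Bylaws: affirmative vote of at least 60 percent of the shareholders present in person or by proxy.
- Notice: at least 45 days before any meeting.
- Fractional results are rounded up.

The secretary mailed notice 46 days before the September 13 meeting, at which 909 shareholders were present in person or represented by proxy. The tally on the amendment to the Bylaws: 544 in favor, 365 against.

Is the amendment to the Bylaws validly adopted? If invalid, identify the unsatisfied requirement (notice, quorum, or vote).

Invalid — vote requirement not satisfied.

Notice: 46 days given; 45 required. Satisfied.
Quorum: 30% of 3,026 = 907.80, rounded up to 908; 909 present. Satisfied.
Vote: requires three-fifths of those present (909); 3/5 of 909 = 545.40, rounded up to 546, so 546 needed; 544 in favor. Not satisfied.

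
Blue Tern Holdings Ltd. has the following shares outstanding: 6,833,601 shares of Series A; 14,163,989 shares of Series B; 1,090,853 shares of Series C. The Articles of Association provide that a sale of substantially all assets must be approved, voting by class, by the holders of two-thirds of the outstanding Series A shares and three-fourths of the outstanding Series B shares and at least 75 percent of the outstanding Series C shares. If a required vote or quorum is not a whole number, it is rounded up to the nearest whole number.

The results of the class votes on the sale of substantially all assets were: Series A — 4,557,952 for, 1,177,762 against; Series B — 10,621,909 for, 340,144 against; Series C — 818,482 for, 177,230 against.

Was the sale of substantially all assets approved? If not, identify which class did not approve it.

Series A: 2/3 of 6833601 = 4555734; 4,555,734 required, 4,557,952 in favor — approved.
Series B: 3/4 of 14163989 = 10622991.75, rounded up to 10622992; 10,622,992 required, 10,621,909 in favor — not approved.
Series C: 3/4 of 1090853 = 818139.75, rounded up to 818140; 818,140 required, 818,482 in favor — approved.

Not approved — the Series B shares did not give the required vote.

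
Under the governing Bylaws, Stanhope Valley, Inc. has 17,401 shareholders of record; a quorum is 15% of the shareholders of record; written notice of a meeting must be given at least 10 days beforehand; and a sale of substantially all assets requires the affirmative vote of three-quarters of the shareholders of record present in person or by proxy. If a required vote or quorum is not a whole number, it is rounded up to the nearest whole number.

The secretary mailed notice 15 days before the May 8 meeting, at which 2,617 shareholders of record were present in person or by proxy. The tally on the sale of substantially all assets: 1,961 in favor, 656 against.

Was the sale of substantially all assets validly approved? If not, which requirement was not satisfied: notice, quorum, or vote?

Invalid — vote requirement not satisfied.

Notice: 15 days given; 10 required. Satisfied.
Quorum: 15% of 17,401 = 2,610.15, rounded up to 2,611; 2,617 present. Satisfied.
Vote: requires three-fourths of those present (2,617); 3/4 of 2617 = 1962.75, rounded up to 1963, so 1,963 needed; 1,961 in favor. Not satisfied.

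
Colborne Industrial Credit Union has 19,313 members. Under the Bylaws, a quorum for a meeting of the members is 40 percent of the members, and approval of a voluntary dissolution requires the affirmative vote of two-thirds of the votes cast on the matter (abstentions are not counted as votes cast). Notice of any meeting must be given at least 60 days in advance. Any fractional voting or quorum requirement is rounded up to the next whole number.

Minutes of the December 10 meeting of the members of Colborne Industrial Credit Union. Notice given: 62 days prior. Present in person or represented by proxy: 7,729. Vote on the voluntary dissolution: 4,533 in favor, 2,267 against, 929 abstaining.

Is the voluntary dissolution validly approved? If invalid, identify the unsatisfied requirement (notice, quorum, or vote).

Invalid — vote requirement not satisfied.

Notice: 62 days given; 60 required. Satisfied.
Quorum: 40% of 19,313 = 7,725.20, rounded up to 7,726; 7,729 present. Satisfied.
Vote: requires two-thirds of the votes cast (7,729 − 929 abstaining = 6,800); 2/3 of 6800 = 4533.33, rounded up to 4534, so 4,534 needed; 4,533 in favor. Not satisfied.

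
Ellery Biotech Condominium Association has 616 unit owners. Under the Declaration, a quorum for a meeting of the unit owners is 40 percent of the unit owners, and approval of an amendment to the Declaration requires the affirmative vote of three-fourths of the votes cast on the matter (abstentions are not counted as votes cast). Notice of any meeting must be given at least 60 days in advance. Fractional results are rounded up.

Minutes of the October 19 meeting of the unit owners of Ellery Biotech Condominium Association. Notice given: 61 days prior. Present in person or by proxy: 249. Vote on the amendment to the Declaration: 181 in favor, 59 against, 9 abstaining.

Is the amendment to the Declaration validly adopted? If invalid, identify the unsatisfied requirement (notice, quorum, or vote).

Valid — all requirements satisfied.

Notice: 61 days given; 60 required. Satisfied.
Quorum: 40% of 616 = 246.40, rounded up to 247; 249 present. Satisfied.
Vote: requires three-fourths of the votes cast (249 − 9 abstaining = 240); 3/4 of 240 = 180, so 180 needed; 181 in favor. Satisfied.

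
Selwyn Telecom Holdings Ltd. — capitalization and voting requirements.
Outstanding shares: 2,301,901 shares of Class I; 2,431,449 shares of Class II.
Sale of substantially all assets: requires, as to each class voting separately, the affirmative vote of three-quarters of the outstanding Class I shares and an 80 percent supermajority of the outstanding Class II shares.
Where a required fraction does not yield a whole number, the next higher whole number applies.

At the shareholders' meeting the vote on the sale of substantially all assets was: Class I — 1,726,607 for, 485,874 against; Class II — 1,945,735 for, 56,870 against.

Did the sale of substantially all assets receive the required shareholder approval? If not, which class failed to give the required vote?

Approved — every class gave the required vote.

Class I: 3/4 of 2301901 = 1726425.75, rounded up to 1726426; 1,726,426 required, 1,726,607 in favor — approved.
Class II: 4/5 of 2431449 = 1945159.20, rounded up to 1945160; 1,945,160 required, 1,945,735 in favor — approved.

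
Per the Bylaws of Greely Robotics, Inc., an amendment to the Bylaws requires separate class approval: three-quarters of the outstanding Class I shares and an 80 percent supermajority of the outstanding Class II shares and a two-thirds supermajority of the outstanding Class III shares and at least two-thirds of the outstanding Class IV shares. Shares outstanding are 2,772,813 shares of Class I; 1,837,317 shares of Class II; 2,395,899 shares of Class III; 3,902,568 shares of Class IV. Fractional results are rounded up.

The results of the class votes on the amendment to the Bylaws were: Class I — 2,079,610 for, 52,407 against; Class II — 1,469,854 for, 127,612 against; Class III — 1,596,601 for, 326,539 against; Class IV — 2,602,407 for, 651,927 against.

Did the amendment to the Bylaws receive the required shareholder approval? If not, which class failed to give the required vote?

Not approved — the Class III shares did not give the required vote.

Class I: 3/4 of 2772813 = 2079609.75, rounded up to 2079610; 2,079,610 required, 2,079,610 in favor — approved.
Class II: 4/5 of 1837317 = 1469853.60, rounded up to 1469854; 1,469,854 required, 1,469,854 in favor — approved.
Class III: 2/3 of 2395899 = 1597266; 1,597,266 required, 1,596,601 in favor — not approved.
Class IV: 2/3 of 3902568 = 2601712; 2,601,712 required, 2,602,407 in favor — approved.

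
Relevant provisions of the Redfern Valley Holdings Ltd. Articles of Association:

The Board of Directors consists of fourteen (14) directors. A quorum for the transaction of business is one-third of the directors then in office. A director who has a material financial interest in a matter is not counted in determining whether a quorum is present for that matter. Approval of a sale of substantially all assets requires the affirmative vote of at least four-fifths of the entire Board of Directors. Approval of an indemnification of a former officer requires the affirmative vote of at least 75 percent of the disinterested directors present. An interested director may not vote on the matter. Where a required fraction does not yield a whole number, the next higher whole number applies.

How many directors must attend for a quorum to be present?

1/3 of 14 = 4.67, rounded up to 5.

5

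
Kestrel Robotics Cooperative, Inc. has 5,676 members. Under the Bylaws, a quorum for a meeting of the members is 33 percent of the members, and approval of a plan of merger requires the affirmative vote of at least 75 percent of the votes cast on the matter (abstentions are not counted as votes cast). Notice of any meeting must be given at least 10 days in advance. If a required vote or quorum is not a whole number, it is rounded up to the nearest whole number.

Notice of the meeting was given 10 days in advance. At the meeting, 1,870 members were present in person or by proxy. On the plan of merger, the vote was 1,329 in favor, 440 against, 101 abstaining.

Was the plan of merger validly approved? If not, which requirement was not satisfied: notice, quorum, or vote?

Notice: 10 days given; 10 required. Satisfied.
Quorum: 33% of 5,676 = 1,873.08, rounded up to 1,874; 1,870 present. Not satisfied.
Vote: requires three-fourths of the votes cast (1,870 − 101 abstaining = 1,769); 3/4 of 1769 = 1326.75, rounded up to 1327, so 1,327 needed; 1,329 in favor. Satisfied.

Invalid — quorum requirement not satisfied.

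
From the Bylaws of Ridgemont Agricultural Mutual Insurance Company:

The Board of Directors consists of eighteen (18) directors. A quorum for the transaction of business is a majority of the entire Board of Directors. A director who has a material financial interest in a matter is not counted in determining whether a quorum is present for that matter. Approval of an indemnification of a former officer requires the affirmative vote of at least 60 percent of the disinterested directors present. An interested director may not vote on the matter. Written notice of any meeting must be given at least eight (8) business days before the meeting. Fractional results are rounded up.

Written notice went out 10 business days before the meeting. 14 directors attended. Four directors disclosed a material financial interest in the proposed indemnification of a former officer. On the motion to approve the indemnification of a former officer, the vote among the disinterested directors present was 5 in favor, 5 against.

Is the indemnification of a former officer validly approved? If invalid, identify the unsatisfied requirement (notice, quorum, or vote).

Notice: 10 business days given; 8 required (10 ≥ 8). Satisfied.
Quorum: 14 present, but the 4 interested directors do not count, leaving 10. Quorum is 10. Satisfied.
Vote: the indemnification of a former officer requires three-fifths of the disinterested directors present (14 − 4 = 10). 3/5 of 10 = 6, so 6 affirmative votes are needed; 5 voted in favor. Not satisfied.

Invalid — vote requirement not satisfied.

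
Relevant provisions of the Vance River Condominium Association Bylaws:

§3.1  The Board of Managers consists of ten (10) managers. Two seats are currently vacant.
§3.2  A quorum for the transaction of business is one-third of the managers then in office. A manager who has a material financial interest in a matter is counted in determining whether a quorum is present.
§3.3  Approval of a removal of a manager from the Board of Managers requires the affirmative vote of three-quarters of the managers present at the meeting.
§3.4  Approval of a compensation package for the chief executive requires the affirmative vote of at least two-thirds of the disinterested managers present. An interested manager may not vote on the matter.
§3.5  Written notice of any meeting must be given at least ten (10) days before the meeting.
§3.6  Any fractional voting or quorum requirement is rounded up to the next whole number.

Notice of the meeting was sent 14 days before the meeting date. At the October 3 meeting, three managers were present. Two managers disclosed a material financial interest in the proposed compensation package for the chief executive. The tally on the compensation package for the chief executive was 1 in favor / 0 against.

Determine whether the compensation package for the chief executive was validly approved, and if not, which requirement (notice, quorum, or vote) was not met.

Notice: 14 days given; 10 required (14 ≥ 10). Satisfied.
Quorum: 3 present (interested managers count toward quorum); quorum is 3. Satisfied.
Vote: the compensation package for the chief executive requires two-thirds of the disinterested managers present (3 − 2 = 1). 2/3 of 1 = 0.67, rounded up to 1, so 1 affirmative vote is needed; 1 voted in favor. Satisfied.

Valid — all requirements satisfied.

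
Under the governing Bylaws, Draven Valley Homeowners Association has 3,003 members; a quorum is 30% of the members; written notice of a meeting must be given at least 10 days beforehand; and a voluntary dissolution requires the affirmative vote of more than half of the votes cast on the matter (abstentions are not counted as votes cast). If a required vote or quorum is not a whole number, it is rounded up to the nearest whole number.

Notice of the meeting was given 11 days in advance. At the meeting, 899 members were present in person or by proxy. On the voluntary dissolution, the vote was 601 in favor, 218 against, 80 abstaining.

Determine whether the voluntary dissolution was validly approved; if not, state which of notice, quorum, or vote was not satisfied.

Invalid — quorum requirement not satisfied.

Notice: 11 days given; 10 required. Satisfied.
Quorum: 30% of 3,003 = 900.90, rounded up to 901; 899 present. Not satisfied.
Vote: requires a majority of the votes cast (899 − 80 abstaining = 819); a majority of 819 is 410, so 410 needed; 601 in favor. Satisfied.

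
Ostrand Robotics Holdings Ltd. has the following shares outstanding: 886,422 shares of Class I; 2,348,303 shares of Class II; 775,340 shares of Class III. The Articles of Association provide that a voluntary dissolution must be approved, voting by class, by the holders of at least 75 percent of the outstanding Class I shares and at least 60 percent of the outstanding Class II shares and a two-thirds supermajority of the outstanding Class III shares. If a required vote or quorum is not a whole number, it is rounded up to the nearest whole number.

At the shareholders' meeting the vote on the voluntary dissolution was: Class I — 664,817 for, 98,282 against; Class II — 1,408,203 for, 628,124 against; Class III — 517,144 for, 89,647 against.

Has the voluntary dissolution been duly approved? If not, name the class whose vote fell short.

Not approved — the Class II shares did not give the required vote.

Class I: 3/4 of 886422 = 664816.50, rounded up to 664817; 664,817 required, 664,817 in favor — approved.
Class II: 3/5 of 2348303 = 1408981.80, rounded up to 1408982; 1,408,982 required, 1,408,203 in favor — not approved.
Class III: 2/3 of 775340 = 516893.33, rounded up to 516894; 516,894 required, 517,144 in favor — approved.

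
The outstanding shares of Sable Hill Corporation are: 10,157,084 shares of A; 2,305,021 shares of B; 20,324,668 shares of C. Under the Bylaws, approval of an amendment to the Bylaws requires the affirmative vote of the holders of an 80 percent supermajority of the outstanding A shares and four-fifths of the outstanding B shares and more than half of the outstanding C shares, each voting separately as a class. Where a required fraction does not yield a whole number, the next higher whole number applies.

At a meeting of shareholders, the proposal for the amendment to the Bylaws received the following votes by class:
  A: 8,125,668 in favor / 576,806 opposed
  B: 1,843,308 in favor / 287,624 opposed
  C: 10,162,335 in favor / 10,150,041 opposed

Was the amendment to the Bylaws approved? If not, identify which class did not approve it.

A: 4/5 of 10157084 = 8125667.20, rounded up to 8125668; 8,125,668 required, 8,125,668 in favor — approved.
B: 4/5 of 2305021 = 1844016.80, rounded up to 1844017; 1,844,017 required, 1,843,308 in favor — not approved.
C: a majority of 20324668 is 10162335; 10,162,335 required, 10,162,335 in favor — approved.

Not approved — the B shares did not give the required vote.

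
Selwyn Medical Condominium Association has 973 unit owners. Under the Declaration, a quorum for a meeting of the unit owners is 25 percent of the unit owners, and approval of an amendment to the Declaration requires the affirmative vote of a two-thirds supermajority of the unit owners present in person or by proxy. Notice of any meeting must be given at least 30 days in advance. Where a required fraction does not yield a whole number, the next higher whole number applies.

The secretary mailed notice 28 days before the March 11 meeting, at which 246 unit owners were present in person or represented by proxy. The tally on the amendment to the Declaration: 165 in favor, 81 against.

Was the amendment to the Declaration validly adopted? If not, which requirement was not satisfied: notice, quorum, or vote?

Invalid — notice requirement not satisfied.

Notice: 28 days given; 30 required. Not satisfied.
Quorum: 25% of 973 = 243.25, rounded up to 244; 246 present. Satisfied.
Vote: requires two-thirds of those present (246); 2/3 of 246 = 164, so 164 needed; 165 in favor. Satisfied.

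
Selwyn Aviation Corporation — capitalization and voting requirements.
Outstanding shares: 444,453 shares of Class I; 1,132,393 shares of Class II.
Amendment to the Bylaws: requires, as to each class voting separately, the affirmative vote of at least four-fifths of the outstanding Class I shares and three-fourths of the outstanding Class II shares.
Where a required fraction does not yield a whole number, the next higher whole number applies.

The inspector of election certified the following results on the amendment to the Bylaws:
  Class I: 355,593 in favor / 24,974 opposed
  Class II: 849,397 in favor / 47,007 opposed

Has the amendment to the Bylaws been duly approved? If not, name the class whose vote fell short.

Class I: 4/5 of 444453 = 355562.40, rounded up to 355563; 355,563 required, 355,593 in favor — approved.
Class II: 3/4 of 1132393 = 849294.75, rounded up to 849295; 849,295 required, 849,397 in favor — approved.

Approved — every class gave the required vote.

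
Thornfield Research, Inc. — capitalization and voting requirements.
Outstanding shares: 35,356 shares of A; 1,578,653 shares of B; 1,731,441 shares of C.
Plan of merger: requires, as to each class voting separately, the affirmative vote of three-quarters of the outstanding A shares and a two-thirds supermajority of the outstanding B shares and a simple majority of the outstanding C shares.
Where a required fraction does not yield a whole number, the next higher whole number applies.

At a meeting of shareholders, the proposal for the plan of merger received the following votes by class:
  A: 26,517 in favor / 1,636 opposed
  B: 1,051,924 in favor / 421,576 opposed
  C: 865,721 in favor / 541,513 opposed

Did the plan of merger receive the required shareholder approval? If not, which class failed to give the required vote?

A: 3/4 of 35356 = 26517; 26,517 required, 26,517 in favor — approved.
B: 2/3 of 1578653 = 1052435.33, rounded up to 1052436; 1,052,436 required, 1,051,924 in favor — not approved.
C: a majority of 1731441 is 865721; 865,721 required, 865,721 in favor — approved.

Not approved — the B shares did not give the required vote.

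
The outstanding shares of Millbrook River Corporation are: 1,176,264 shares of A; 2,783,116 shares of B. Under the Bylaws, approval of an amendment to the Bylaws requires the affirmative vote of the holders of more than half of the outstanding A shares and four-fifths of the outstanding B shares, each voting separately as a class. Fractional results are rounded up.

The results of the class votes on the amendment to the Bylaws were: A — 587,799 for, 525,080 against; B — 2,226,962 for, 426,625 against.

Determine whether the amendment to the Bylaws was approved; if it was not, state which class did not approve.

A: a majority of 1176264 is 588133; 588,133 required, 587,799 in favor — not approved.
B: 4/5 of 2783116 = 2226492.80, rounded up to 2226493; 2,226,493 required, 2,226,962 in favor — approved.

Not approved — the A shares did not give the required vote.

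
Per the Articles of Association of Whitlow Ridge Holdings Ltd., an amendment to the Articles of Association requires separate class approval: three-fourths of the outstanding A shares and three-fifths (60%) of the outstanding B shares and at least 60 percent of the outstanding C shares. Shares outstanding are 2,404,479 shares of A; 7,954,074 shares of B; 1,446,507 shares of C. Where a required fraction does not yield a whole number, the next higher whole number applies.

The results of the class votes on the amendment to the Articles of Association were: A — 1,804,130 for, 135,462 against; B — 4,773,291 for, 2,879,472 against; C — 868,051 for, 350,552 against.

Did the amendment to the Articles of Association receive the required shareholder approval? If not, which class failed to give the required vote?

Approved — every class gave the required vote.

A: 3/4 of 2404479 = 1803359.25, rounded up to 1803360; 1,803,360 required, 1,804,130 in favor — approved.
B: 3/5 of 7954074 = 4772444.40, rounded up to 4772445; 4,772,445 required, 4,773,291 in favor — approved.
C: 3/5 of 1446507 = 867904.20, rounded up to 867905; 867,905 required, 868,051 in favor — approved.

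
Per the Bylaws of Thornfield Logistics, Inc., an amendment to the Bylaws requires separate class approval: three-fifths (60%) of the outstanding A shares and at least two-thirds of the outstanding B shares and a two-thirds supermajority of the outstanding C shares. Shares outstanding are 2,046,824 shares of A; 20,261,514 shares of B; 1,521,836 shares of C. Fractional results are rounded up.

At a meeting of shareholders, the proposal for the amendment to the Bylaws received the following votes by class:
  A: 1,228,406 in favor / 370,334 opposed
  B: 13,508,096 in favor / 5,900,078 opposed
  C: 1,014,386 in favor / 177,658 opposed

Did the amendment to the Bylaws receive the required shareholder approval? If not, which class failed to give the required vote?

A: 3/5 of 2046824 = 1228094.40, rounded up to 1228095; 1,228,095 required, 1,228,406 in favor — approved.
B: 2/3 of 20261514 = 13507676; 13,507,676 required, 13,508,096 in favor — approved.
C: 2/3 of 1521836 = 1014557.33, rounded up to 1014558; 1,014,558 required, 1,014,386 in favor — not approved.

Not approved — the C shares did not give the required vote.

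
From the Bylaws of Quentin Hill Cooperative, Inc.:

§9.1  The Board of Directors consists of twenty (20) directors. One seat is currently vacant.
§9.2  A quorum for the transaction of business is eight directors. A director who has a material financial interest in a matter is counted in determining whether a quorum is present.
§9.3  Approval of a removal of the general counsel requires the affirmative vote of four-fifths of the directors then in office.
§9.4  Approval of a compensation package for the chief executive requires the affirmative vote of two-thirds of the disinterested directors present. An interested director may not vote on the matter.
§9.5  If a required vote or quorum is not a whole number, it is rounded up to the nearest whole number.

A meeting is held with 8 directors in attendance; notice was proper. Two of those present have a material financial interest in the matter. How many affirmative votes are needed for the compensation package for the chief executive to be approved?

The compensation package for the chief executive requires two-thirds of the disinterested directors present (8 − 2 = 6).
2/3 of 6 = 4.

4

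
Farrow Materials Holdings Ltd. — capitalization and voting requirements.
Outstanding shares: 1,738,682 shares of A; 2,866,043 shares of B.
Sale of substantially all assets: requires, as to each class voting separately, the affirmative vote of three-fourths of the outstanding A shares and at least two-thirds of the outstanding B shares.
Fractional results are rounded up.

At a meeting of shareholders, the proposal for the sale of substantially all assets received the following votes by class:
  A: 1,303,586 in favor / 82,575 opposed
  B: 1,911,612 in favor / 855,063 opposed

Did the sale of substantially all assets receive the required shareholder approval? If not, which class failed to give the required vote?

Not approved — the A shares did not give the required vote.

A: 3/4 of 1738682 = 1304011.50, rounded up to 1304012; 1,304,012 required, 1,303,586 in favor — not approved.
B: 2/3 of 2866043 = 1910695.33, rounded up to 1910696; 1,910,696 required, 1,911,612 in favor — approved.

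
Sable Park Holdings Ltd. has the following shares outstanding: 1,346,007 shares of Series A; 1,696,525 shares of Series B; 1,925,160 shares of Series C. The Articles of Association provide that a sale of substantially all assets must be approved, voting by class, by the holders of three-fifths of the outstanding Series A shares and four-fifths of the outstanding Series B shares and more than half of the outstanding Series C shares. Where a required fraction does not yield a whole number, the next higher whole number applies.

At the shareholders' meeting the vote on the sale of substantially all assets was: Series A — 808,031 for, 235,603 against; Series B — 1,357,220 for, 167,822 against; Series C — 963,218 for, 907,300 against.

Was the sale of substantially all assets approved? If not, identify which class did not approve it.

Approved — every class gave the required vote.

Series A: 3/5 of 1346007 = 807604.20, rounded up to 807605; 807,605 required, 808,031 in favor — approved.
Series B: 4/5 of 1696525 = 1357220; 1,357,220 required, 1,357,220 in favor — approved.
Series C: a majority of 1925160 is 962581; 962,581 required, 963,218 in favor — approved.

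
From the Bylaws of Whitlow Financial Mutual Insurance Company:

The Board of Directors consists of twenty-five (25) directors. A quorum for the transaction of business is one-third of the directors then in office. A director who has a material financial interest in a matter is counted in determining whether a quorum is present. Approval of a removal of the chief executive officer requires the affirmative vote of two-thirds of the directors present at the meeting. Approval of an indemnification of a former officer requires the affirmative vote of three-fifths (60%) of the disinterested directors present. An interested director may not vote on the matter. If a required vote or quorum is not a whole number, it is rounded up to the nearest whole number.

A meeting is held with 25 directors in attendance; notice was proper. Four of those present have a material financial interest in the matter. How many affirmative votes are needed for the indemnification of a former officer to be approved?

13

The indemnification of a former officer requires three-fifths of the disinterested directors present (25 − 4 = 21).
3/5 of 21 = 12.60, rounded up to 13.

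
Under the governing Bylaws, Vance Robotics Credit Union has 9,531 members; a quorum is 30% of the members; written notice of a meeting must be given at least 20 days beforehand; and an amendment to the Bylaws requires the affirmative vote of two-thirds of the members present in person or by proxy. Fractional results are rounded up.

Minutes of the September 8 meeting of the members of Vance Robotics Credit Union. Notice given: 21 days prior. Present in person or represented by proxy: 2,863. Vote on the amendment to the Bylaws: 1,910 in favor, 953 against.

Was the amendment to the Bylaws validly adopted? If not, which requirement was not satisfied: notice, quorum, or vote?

Valid — all requirements satisfied.

Notice: 21 days given; 20 required. Satisfied.
Quorum: 30% of 9,531 = 2,859.30, rounded up to 2,860; 2,863 present. Satisfied.
Vote: requires two-thirds of those present (2,863); 2/3 of 2863 = 1908.67, rounded up to 1909, so 1,909 needed; 1,910 in favor. Satisfied.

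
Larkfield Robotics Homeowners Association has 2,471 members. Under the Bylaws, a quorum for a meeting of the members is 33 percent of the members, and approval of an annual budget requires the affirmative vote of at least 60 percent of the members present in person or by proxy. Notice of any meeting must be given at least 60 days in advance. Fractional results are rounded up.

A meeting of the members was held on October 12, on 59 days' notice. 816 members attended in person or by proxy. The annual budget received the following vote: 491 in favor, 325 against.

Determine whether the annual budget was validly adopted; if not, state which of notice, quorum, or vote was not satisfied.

Invalid — notice requirement not satisfied.

Notice: 59 days given; 60 required. Not satisfied.
Quorum: 33% of 2,471 = 815.43, rounded up to 816; 816 present. Satisfied.
Vote: requires three-fifths of those present (816); 3/5 of 816 = 489.60, rounded up to 490, so 490 needed; 491 in favor. Satisfied.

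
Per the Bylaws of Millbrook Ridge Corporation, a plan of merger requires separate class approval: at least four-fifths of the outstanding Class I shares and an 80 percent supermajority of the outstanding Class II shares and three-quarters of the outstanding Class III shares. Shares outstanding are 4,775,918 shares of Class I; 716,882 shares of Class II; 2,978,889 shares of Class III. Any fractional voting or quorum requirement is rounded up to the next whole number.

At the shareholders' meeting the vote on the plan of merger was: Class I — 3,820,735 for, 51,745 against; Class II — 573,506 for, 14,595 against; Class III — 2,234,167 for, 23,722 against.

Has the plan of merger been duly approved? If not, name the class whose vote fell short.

Approved — every class gave the required vote.

Class I: 4/5 of 4775918 = 3820734.40, rounded up to 3820735; 3,820,735 required, 3,820,735 in favor — approved.
Class II: 4/5 of 716882 = 573505.60, rounded up to 573506; 573,506 required, 573,506 in favor — approved.
Class III: 3/4 of 2978889 = 2234166.75, rounded up to 2234167; 2,234,167 required, 2,234,167 in favor — approved.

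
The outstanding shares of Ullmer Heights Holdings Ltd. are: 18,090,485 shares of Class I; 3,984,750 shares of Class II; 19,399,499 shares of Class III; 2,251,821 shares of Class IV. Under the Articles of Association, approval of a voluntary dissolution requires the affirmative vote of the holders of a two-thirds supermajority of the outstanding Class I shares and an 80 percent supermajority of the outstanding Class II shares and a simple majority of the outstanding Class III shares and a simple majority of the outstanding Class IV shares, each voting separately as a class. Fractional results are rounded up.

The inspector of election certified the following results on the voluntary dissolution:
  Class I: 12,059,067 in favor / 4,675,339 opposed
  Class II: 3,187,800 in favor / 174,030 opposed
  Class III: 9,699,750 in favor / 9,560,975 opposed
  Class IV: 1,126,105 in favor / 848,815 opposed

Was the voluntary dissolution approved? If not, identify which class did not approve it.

Not approved — the Class I shares did not give the required vote.

Class I: 2/3 of 18090485 = 12060323.33, rounded up to 12060324; 12,060,324 required, 12,059,067 in favor — not approved.
Class II: 4/5 of 3984750 = 3187800; 3,187,800 required, 3,187,800 in favor — approved.
Class III: a majority of 19399499 is 9699750; 9,699,750 required, 9,699,750 in favor — approved.
Class IV: a majority of 2251821 is 1125911; 1,125,911 required, 1,126,105 in favor — approved.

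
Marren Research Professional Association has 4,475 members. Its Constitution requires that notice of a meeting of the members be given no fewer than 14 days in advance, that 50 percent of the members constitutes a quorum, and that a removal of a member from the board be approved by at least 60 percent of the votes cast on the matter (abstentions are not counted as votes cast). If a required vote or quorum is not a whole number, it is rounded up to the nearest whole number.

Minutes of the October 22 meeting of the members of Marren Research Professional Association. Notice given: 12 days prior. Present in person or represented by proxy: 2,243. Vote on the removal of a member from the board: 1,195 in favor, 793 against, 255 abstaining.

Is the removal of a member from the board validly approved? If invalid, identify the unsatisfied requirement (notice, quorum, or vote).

Invalid — notice requirement not satisfied.

Notice: 12 days given; 14 required. Not satisfied.
Quorum: 50% of 4,475 = 2,237.50, rounded up to 2,238; 2,243 present. Satisfied.
Vote: requires three-fifths of the votes cast (2,243 − 255 abstaining = 1,988); 3/5 of 1988 = 1192.80, rounded up to 1193, so 1,193 needed; 1,195 in favor. Satisfied.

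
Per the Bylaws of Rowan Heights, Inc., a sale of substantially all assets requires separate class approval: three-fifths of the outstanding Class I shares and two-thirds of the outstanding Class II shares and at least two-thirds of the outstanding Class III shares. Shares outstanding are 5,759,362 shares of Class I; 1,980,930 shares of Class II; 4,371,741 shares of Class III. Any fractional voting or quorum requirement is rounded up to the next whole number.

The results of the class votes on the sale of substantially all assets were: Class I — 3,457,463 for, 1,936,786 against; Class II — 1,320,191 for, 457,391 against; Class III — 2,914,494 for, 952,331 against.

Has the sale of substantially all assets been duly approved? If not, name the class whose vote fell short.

Class I: 3/5 of 5759362 = 3455617.20, rounded up to 3455618; 3,455,618 required, 3,457,463 in favor — approved.
Class II: 2/3 of 1980930 = 1320620; 1,320,620 required, 1,320,191 in favor — not approved.
Class III: 2/3 of 4371741 = 2914494; 2,914,494 required, 2,914,494 in favor — approved.

Not approved — the Class II shares did not give the required vote.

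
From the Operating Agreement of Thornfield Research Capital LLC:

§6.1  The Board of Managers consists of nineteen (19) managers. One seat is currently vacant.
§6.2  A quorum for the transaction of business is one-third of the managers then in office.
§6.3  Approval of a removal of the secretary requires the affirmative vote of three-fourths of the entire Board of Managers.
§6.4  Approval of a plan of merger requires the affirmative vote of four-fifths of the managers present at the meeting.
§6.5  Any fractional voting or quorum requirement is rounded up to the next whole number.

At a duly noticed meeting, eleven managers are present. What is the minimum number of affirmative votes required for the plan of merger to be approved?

9

The plan of merger requires four-fifths of the managers present (11).
4/5 of 11 = 8.80, rounded up to 9.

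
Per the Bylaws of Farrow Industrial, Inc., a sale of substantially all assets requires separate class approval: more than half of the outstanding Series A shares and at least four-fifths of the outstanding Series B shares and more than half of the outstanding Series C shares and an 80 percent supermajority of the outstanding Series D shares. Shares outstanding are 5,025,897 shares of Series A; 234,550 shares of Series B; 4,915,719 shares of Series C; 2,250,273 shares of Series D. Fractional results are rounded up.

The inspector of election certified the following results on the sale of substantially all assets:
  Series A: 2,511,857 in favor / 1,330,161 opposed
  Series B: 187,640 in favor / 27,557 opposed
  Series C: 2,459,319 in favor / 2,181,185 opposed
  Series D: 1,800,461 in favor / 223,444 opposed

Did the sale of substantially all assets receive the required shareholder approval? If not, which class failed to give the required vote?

Not approved — the Series A shares did not give the required vote.

Series A: a majority of 5025897 is 2512949; 2,512,949 required, 2,511,857 in favor — not approved.
Series B: 4/5 of 234550 = 187640; 187,640 required, 187,640 in favor — approved.
Series C: a majority of 4915719 is 2457860; 2,457,860 required, 2,459,319 in favor — approved.
Series D: 4/5 of 2250273 = 1800218.40, rounded up to 1800219; 1,800,219 required, 1,800,461 in favor — approved.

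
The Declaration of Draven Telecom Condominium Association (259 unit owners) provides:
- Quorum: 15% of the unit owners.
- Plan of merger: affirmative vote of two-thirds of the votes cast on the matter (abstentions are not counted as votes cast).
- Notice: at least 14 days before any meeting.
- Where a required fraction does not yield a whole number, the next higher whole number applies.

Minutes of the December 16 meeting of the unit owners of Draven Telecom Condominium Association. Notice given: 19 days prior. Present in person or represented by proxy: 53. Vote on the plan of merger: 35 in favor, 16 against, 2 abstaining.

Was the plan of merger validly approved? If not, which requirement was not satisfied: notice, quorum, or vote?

Valid — all requirements satisfied.

Notice: 19 days given; 14 required. Satisfied.
Quorum: 15% of 259 = 38.85, rounded up to 39; 53 present. Satisfied.
Vote: requires two-thirds of the votes cast (53 − 2 abstaining = 51); 2/3 of 51 = 34, so 34 needed; 35 in favor. Satisfied.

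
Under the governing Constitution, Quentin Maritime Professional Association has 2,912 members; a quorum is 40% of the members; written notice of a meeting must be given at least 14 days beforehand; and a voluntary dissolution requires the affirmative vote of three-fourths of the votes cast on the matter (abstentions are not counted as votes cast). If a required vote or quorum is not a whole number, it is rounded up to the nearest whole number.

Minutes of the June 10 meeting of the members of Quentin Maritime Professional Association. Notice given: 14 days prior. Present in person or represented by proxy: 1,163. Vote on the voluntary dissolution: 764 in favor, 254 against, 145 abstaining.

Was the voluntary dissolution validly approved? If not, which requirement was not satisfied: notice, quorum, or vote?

Invalid — quorum requirement not satisfied.

Notice: 14 days given; 14 required. Satisfied.
Quorum: 40% of 2,912 = 1,164.80, rounded up to 1,165; 1,163 present. Not satisfied.
Vote: requires three-fourths of the votes cast (1,163 − 145 abstaining = 1,018); 3/4 of 1018 = 763.50, rounded up to 764, so 764 needed; 764 in favor. Satisfied.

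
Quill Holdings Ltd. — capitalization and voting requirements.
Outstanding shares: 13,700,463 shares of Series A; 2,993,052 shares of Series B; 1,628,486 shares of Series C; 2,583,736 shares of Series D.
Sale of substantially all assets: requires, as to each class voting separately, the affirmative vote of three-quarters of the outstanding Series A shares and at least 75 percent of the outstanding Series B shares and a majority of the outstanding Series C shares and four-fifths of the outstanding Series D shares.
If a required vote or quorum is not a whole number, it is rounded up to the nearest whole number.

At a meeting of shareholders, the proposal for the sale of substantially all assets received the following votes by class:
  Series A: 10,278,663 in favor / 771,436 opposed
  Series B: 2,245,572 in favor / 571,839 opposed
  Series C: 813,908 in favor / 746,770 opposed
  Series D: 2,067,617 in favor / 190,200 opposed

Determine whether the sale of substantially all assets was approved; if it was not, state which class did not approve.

Not approved — the Series C shares did not give the required vote.

Series A: 3/4 of 13700463 = 10275347.25, rounded up to 10275348; 10,275,348 required, 10,278,663 in favor — approved.
Series B: 3/4 of 2993052 = 2244789; 2,244,789 required, 2,245,572 in favor — approved.
Series C: a majority of 1628486 is 814244; 814,244 required, 813,908 in favor — not approved.
Series D: 4/5 of 2583736 = 2066988.80, rounded up to 2066989; 2,066,989 required, 2,067,617 in favor — approved.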